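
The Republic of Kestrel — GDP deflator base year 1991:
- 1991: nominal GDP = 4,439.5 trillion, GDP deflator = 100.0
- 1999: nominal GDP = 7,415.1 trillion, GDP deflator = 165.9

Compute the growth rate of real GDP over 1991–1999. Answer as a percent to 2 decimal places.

Real GDP 1991 = 4439.5 / 1.000 = 4439.50.
Real GDP 1999 = 7415.1 / 1.659 = 4469.62.
Real growth = 4469.62 / 4439.50 − 1 = 0.0068.

0.68%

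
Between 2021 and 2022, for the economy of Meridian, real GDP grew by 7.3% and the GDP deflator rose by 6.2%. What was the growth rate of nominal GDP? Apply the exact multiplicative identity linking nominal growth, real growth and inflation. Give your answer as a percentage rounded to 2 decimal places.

(1 + g_nom) = (1 + g_real)(1 + π) = 1.0730 × 1.0620 = 1.13953.

13.95%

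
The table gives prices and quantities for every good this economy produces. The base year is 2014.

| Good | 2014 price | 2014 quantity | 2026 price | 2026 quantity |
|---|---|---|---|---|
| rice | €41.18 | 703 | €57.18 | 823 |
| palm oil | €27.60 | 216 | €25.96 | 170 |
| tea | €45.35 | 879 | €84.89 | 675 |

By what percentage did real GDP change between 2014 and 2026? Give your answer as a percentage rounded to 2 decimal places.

-7.46%

Real GDP 2014 = Nominal GDP 2014 = 41.18·703 + 27.60·216 + 45.35·879 = 74773.79.
Real GDP 2026 (at 2014 prices) = 41.18·823 + 27.60·170 + 45.35·675 = 69194.39.
Real growth = 69194.39/74773.79 − 1 = -0.0746.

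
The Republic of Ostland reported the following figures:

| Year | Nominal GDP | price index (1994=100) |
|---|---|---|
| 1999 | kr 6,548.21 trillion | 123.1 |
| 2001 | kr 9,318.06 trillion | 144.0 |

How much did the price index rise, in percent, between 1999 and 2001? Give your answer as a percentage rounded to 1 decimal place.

17.0%

Price-level change = 144.0 / 123.1 − 1 = 0.1698.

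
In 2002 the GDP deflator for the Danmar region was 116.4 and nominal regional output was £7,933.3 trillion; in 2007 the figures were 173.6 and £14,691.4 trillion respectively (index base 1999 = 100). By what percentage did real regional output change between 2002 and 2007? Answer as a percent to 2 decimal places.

Real regional output 2002 = 7933.3 / 1.164 = 6815.55.
Real regional output 2007 = 14691.4 / 1.736 = 8462.79.
Real growth = 8462.79 / 6815.55 − 1 = 0.2417.

24.17%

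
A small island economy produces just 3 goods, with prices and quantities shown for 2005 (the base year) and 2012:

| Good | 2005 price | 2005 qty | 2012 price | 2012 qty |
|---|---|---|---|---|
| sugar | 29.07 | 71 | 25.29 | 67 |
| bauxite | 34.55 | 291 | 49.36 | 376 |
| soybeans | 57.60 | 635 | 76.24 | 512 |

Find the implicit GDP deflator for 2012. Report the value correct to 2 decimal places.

Nominal GDP 2012 = 25.29·67 + 49.36·376 + 76.24·512 = 59288.67.
Real GDP 2012 (at 2005 prices) = 29.07·67 + 34.55·376 + 57.60·512 = 44429.69.
Deflator = Nominal/Real × 100 = 59288.67/44429.69 × 100 = 133.444.

133.44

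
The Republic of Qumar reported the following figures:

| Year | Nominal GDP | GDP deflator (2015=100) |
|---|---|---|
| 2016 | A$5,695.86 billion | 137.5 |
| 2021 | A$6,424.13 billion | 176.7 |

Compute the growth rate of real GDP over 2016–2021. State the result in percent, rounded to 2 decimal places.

-12.24%

Deflate each year: 2016 → 5695.86/1.375 = 4142.44; 2021 → 6424.13/1.767 = 3635.61.
So real GDP changed by 3635.61/4142.44 − 1 = -0.1224, i.e. -12.24%.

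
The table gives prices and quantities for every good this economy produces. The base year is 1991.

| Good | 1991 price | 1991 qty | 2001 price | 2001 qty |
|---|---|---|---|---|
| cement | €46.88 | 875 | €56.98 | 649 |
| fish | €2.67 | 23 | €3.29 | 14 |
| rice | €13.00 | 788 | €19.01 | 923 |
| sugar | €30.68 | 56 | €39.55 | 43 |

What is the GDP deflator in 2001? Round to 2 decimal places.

Nominal GDP 2001 = 56.98·649 + 3.29·14 + 19.01·923 + 39.55·43 = 56272.96.
Real GDP 2001 (at 1991 prices) = 46.88·649 + 2.67·14 + 13.00·923 + 30.68·43 = 43780.74.
Deflator = Nominal/Real × 100 = 56272.96/43780.74 × 100 = 128.534.

128.53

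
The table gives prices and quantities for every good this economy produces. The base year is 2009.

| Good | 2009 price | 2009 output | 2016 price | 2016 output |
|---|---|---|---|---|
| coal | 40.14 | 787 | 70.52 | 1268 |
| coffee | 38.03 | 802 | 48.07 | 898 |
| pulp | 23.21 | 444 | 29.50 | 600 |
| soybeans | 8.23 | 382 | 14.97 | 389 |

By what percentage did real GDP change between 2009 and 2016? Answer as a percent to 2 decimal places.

Real GDP 2009 = Nominal GDP 2009 = 40.14·787 + 38.03·802 + 23.21·444 + 8.23·382 = 75539.34.
Real GDP 2016 (at 2009 prices) = 40.14·1268 + 38.03·898 + 23.21·600 + 8.23·389 = 102175.93.
Real growth = 102175.93/75539.34 − 1 = 0.3526.

35.26%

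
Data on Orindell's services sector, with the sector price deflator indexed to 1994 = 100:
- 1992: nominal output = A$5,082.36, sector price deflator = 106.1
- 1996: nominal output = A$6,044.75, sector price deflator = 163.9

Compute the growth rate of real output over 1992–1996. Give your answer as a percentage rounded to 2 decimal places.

Deflate each year: 1992 → 5082.36/1.061 = 4790.16; 1996 → 6044.75/1.639 = 3688.07.
So real output changed by 3688.07/4790.16 − 1 = -0.2301, i.e. -23.01%.

-23.01%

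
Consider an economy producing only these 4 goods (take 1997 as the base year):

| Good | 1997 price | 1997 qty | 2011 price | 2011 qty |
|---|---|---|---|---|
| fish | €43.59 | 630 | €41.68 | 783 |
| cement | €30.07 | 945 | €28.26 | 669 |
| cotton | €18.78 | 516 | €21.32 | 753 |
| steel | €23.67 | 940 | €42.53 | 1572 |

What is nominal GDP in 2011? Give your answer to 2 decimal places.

Nominal GDP 2011 = Σ (p_2011 × q_2011) = 41.68·783 + 28.26·669 + 21.32·753 + 42.53·1572 = 134452.50.

€134452.50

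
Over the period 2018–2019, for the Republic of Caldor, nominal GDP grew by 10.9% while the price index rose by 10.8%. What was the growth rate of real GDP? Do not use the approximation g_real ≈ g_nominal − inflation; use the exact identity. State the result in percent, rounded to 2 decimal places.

(1 + g_nom) = (1 + g_real)(1 + π), so g_real = 1.1090 / 1.1080 − 1 = 0.00090.

0.09%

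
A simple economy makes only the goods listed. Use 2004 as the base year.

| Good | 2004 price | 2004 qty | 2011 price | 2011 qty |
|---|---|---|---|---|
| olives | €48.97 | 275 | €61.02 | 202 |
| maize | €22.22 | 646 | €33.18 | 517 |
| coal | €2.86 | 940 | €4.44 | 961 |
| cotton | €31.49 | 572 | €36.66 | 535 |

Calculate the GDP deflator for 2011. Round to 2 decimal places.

Nominal GDP 2011 = 61.02·202 + 33.18·517 + 4.44·961 + 36.66·535 = 53360.04.
Real GDP 2011 (at 2004 prices) = 48.97·202 + 22.22·517 + 2.86·961 + 31.49·535 = 40975.29.
Deflator = Nominal/Real × 100 = 53360.04/40975.29 × 100 = 130.225.

130.22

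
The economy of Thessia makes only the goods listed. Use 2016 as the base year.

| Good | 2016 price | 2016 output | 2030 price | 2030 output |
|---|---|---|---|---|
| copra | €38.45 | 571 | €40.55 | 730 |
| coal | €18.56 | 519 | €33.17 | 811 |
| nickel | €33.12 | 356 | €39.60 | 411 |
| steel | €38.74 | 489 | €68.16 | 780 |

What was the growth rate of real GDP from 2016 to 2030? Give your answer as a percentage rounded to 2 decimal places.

Real GDP 2016 = Nominal GDP 2016 = 38.45·571 + 18.56·519 + 33.12·356 + 38.74·489 = 62322.17.
Real GDP 2030 (at 2016 prices) = 38.45·730 + 18.56·811 + 33.12·411 + 38.74·780 = 86950.18.
Real growth = 86950.18/62322.17 − 1 = 0.3952.

39.52%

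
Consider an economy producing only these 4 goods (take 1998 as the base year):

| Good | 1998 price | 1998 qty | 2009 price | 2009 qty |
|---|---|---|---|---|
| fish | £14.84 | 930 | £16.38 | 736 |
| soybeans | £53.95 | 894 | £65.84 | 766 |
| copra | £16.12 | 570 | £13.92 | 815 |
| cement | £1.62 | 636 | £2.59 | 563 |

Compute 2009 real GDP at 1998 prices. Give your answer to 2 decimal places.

Real GDP 2009 = Σ (p_1998 × q_2009) = 14.84·736 + 53.95·766 + 16.12·815 + 1.62·563 = 66297.80.

£66297.80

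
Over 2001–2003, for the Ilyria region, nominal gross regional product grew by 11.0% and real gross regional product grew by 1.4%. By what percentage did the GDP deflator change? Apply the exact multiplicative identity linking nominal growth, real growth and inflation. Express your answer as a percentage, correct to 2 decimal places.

9.47%

(1 + g_nom) = (1 + g_real)(1 + π), so π = 1.1100 / 1.0140 − 1 = 0.09467.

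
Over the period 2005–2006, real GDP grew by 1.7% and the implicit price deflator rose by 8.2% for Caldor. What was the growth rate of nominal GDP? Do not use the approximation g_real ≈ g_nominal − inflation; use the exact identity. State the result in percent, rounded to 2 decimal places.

10.04%

(1 + g_nom) = (1 + g_real)(1 + π) = 1.0170 × 1.0820 = 1.10039.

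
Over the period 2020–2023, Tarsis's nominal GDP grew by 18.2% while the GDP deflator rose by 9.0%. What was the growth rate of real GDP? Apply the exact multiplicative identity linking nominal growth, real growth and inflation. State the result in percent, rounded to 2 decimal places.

(1 + g_nom) = (1 + g_real)(1 + π), so g_real = 1.1820 / 1.0900 − 1 = 0.08440.

8.44%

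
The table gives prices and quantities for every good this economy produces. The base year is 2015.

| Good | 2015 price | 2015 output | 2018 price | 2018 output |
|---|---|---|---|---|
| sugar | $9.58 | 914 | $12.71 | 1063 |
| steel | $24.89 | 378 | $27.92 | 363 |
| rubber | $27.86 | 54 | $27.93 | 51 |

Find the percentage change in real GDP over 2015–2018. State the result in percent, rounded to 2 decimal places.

Real GDP 2015 = Nominal GDP 2015 = 9.58·914 + 24.89·378 + 27.86·54 = 19668.98.
Real GDP 2018 (at 2015 prices) = 9.58·1063 + 24.89·363 + 27.86·51 = 20639.47.
Real growth = 20639.47/19668.98 − 1 = 0.0493.

4.93%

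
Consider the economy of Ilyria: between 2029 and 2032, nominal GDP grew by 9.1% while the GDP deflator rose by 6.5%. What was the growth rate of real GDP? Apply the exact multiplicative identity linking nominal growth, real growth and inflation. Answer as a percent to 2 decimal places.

(1 + g_nom) = (1 + g_real)(1 + π), so g_real = 1.0910 / 1.0650 − 1 = 0.02441.

2.44%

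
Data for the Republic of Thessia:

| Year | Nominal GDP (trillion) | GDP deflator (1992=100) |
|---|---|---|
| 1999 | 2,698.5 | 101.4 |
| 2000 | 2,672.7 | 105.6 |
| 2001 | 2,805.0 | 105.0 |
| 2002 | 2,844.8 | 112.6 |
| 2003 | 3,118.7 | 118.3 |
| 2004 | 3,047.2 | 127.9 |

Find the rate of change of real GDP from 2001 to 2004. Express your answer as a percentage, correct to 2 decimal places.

-10.82%

Real GDP 2001 = 2805.0/1.050 = 2671.43.
Real GDP 2004 = 3047.2/1.279 = 2382.49.
Change = 2382.49/2671.43 − 1 = -0.1082.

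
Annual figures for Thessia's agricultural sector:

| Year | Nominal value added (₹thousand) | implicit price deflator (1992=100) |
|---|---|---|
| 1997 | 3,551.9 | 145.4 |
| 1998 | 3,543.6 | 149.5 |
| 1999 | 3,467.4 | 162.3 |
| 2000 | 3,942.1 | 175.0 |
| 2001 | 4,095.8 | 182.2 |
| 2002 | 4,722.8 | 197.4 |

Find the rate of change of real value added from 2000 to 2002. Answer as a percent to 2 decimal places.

Real value added 2000 = 3942.1/1.750 = 2252.63.
Real value added 2002 = 4722.8/1.974 = 2392.50.
Change = 2392.50/2252.63 − 1 = 0.0621.

6.21%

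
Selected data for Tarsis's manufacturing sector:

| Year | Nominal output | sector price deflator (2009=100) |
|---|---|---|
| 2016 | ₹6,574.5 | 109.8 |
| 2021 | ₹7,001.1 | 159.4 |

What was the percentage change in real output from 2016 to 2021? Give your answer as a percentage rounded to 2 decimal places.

Deflate each year: 2016 → 6574.5/1.098 = 5987.70; 2021 → 7001.1/1.594 = 4392.16.
So real output changed by 4392.16/5987.70 − 1 = -0.2665, i.e. -26.65%.

-26.65%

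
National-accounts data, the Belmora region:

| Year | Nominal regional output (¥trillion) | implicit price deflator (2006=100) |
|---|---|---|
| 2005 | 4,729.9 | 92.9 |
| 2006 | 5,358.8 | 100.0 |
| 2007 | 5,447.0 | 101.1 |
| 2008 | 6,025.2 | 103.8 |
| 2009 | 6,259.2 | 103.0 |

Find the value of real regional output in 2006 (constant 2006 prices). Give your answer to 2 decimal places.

¥5,358.80 trillion

Real regional output 2006 = 5358.8 / 1.000 = 5358.80.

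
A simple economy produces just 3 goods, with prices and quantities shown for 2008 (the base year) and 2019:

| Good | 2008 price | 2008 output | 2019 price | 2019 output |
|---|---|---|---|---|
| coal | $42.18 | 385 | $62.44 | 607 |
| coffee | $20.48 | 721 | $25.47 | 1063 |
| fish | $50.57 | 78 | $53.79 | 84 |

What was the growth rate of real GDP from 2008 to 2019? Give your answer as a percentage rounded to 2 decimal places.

Real GDP 2008 = Nominal GDP 2008 = 42.18·385 + 20.48·721 + 50.57·78 = 34949.84.
Real GDP 2019 (at 2008 prices) = 42.18·607 + 20.48·1063 + 50.57·84 = 51621.38.
Real growth = 51621.38/34949.84 − 1 = 0.4770.

47.70%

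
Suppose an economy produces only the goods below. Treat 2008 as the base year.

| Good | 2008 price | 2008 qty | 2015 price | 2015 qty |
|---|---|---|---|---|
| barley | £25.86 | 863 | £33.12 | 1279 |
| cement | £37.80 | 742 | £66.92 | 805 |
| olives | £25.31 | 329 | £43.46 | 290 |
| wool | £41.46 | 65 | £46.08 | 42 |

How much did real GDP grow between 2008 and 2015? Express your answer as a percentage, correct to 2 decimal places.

18.24%

Real GDP 2008 = Nominal GDP 2008 = 25.86·863 + 37.80·742 + 25.31·329 + 41.46·65 = 61386.67.
Real GDP 2015 (at 2008 prices) = 25.86·1279 + 37.80·805 + 25.31·290 + 41.46·42 = 72585.16.
Real growth = 72585.16/61386.67 − 1 = 0.1824.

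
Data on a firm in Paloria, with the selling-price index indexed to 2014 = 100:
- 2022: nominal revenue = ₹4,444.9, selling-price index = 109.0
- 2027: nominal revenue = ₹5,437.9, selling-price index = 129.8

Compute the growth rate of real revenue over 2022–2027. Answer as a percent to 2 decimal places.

Deflate each year: 2022 → 4444.9/1.090 = 4077.89; 2027 → 5437.9/1.298 = 4189.45.
So real revenue changed by 4189.45/4077.89 − 1 = 0.0274, i.e. 2.74%.

2.74%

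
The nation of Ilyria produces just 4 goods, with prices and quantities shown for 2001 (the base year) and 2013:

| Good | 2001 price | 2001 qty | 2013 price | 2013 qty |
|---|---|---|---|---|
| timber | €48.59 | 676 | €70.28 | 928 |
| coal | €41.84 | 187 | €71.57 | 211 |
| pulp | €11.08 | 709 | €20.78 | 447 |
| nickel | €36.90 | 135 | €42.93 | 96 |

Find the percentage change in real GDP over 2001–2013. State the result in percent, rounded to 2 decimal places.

16.65%

Real GDP 2001 = Nominal GDP 2001 = 48.59·676 + 41.84·187 + 11.08·709 + 36.90·135 = 53508.14.
Real GDP 2013 (at 2001 prices) = 48.59·928 + 41.84·211 + 11.08·447 + 36.90·96 = 62414.92.
Real growth = 62414.92/53508.14 − 1 = 0.1665.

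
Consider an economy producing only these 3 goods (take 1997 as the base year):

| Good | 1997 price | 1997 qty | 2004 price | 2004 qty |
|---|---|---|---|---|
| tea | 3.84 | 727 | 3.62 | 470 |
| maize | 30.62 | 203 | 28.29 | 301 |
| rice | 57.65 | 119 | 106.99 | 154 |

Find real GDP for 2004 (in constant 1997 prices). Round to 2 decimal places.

Real GDP 2004 = Σ (p_1997 × q_2004) = 3.84·470 + 30.62·301 + 57.65·154 = 19899.52.

19899.52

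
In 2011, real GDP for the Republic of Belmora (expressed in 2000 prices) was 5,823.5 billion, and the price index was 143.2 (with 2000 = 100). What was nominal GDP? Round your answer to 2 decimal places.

8,339.25 billion

Nominal GDP = Real × (price index/100) = 5823.5 × 1.432 = 8339.25.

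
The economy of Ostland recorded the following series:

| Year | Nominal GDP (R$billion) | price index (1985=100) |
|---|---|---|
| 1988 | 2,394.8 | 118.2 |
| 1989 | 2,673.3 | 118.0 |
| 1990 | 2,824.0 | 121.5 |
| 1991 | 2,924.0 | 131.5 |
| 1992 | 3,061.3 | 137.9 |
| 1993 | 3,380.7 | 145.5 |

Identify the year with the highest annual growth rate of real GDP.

1989

1989: real = 2673.3/1.180 = 2265.51; growth vs 1988 (2026.06) = 11.82%.
1990: real = 2824.0/1.215 = 2324.28; growth vs 1989 (2265.51) = 2.59%.
1991: real = 2924.0/1.315 = 2223.57; growth vs 1990 (2324.28) = -4.33%.
1992: real = 3061.3/1.379 = 2219.94; growth vs 1991 (2223.57) = -0.16%.
1993: real = 3380.7/1.455 = 2323.51; growth vs 1992 (2219.94) = 4.67%.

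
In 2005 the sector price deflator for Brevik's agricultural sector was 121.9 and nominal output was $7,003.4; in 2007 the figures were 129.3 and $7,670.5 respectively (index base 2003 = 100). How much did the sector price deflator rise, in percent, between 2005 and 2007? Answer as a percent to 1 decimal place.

Price-level change = 129.3 / 121.9 − 1 = 0.0607.

6.1%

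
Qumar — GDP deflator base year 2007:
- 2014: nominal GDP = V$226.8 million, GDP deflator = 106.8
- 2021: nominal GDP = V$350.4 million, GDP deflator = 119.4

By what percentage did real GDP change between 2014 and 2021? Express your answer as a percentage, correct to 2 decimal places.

Real GDP 2014 = 226.8 / 1.068 = 212.36.
Real GDP 2021 = 350.4 / 1.194 = 293.47.
Real growth = 293.47 / 212.36 − 1 = 0.3819.

38.19%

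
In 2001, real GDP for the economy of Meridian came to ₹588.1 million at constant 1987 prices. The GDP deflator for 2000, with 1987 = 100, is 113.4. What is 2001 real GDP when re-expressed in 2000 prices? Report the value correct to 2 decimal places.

Real GDP in 2000 prices = Real GDP in 1987 prices × (P_2000/P_1987) = 588.1 × 1.134 = 666.91.

₹666.91 million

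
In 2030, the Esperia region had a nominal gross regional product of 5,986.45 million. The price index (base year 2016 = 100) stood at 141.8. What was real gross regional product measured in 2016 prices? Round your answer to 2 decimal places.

Real gross regional product = Nominal / (price index/100) = 5986.45 / 1.418 = 4221.76.

4,221.76 million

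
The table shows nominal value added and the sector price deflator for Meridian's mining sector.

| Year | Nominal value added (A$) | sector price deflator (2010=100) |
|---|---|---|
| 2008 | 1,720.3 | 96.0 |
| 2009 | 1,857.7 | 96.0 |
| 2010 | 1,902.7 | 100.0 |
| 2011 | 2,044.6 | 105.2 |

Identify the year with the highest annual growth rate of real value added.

2009

2009: real = 1857.7/0.960 = 1935.10; growth vs 2008 (1791.98) = 7.99%.
2010: real = 1902.7/1.000 = 1902.70; growth vs 2009 (1935.10) = -1.67%.
2011: real = 2044.6/1.052 = 1943.54; growth vs 2010 (1902.70) = 2.15%.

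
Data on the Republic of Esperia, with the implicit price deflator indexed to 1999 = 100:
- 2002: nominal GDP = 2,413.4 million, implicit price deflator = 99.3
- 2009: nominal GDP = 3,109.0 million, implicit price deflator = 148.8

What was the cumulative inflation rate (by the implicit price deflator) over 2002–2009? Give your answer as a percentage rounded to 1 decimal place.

Price-level change = 148.8 / 99.3 − 1 = 0.4985.

49.8%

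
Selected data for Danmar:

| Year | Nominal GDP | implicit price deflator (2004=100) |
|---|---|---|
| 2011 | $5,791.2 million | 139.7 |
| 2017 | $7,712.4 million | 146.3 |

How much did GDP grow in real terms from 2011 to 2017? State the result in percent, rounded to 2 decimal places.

27.17%

Real GDP 2011 = 5791.2 / 1.397 = 4145.45.
Real GDP 2017 = 7712.4 / 1.463 = 5271.63.
Real growth = 5271.63 / 4145.45 − 1 = 0.2717.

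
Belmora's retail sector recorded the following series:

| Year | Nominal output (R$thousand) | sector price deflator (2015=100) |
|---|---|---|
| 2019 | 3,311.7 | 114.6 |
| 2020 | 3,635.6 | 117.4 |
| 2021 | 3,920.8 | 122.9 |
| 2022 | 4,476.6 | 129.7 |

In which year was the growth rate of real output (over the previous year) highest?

2022

2020: real = 3635.6/1.174 = 3096.76; growth vs 2019 (2889.79) = 7.16%.
2021: real = 3920.8/1.229 = 3190.24; growth vs 2020 (3096.76) = 3.02%.
2022: real = 4476.6/1.297 = 3451.50; growth vs 2021 (3190.24) = 8.19%.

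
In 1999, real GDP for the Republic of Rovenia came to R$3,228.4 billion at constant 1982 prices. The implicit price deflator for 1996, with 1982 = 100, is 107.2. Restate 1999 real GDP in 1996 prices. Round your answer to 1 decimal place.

Real GDP in 1996 prices = Real GDP in 1982 prices × (P_1996/P_1982) = 3228.4 × 1.072 = 3460.84.

R$3,460.8 billion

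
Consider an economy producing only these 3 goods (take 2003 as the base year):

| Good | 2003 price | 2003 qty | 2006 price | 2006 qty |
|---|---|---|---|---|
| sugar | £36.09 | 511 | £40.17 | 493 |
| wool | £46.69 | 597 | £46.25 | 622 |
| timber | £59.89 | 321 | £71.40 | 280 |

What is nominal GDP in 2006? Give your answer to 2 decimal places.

Nominal GDP 2006 = Σ (p_2006 × q_2006) = 40.17·493 + 46.25·622 + 71.40·280 = 68563.31.

£68563.31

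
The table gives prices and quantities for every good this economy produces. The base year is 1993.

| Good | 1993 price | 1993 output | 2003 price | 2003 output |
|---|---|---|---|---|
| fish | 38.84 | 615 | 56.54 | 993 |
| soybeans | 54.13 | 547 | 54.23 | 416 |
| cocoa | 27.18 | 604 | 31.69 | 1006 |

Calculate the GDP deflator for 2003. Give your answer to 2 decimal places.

125.05

Nominal GDP 2003 = 56.54·993 + 54.23·416 + 31.69·1006 = 110584.04.
Real GDP 2003 (at 1993 prices) = 38.84·993 + 54.13·416 + 27.18·1006 = 88429.28.
Deflator = Nominal/Real × 100 = 110584.04/88429.28 × 100 = 125.054.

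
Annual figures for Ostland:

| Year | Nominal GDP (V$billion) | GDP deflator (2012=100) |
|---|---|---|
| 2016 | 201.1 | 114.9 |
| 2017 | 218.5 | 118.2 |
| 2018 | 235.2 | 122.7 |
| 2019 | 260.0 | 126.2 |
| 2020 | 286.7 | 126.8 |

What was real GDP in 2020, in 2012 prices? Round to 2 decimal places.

V$226.10 billion

Real GDP 2020 = 286.7 / 1.268 = 226.10.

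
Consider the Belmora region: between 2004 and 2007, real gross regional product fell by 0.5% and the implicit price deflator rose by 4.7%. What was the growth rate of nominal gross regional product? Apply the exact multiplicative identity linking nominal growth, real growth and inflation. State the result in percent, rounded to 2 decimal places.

(1 + g_nom) = (1 + g_real)(1 + π) = 0.9950 × 1.0470 = 1.04177.

4.18%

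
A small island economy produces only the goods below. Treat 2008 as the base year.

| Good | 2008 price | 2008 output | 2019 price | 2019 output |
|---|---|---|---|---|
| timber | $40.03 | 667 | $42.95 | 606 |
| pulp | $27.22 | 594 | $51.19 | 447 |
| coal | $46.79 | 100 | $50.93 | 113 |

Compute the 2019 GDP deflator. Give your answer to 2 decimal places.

Nominal GDP 2019 = 42.95·606 + 51.19·447 + 50.93·113 = 54664.72.
Real GDP 2019 (at 2008 prices) = 40.03·606 + 27.22·447 + 46.79·113 = 41712.79.
Deflator = Nominal/Real × 100 = 54664.72/41712.79 × 100 = 131.050.

131.05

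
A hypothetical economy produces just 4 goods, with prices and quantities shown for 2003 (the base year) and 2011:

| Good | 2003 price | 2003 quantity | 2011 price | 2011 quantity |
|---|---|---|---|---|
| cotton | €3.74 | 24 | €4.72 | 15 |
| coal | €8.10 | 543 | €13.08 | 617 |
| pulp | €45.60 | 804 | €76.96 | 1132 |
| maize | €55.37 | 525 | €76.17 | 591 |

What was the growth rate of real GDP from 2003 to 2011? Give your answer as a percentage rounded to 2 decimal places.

Real GDP 2003 = Nominal GDP 2003 = 3.74·24 + 8.10·543 + 45.60·804 + 55.37·525 = 70219.71.
Real GDP 2011 (at 2003 prices) = 3.74·15 + 8.10·617 + 45.60·1132 + 55.37·591 = 89396.67.
Real growth = 89396.67/70219.71 − 1 = 0.2731.

27.31%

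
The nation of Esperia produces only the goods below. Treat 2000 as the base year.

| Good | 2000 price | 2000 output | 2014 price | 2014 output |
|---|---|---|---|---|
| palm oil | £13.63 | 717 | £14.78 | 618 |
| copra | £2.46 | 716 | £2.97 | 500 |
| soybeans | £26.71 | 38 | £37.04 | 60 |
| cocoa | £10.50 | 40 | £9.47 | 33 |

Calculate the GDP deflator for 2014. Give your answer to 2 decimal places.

113.37

Nominal GDP 2014 = 14.78·618 + 2.97·500 + 37.04·60 + 9.47·33 = 13153.95.
Real GDP 2014 (at 2000 prices) = 13.63·618 + 2.46·500 + 26.71·60 + 10.50·33 = 11602.44.
Deflator = Nominal/Real × 100 = 13153.95/11602.44 × 100 = 113.372.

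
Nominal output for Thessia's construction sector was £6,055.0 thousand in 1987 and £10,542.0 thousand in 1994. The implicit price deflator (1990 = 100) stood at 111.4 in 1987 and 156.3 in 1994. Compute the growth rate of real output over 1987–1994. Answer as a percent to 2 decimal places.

Deflate each year: 1987 → 6055.0/1.114 = 5435.37; 1994 → 10542.0/1.563 = 6744.72.
So real output changed by 6744.72/5435.37 − 1 = 0.2409, i.e. 24.09%.

24.09%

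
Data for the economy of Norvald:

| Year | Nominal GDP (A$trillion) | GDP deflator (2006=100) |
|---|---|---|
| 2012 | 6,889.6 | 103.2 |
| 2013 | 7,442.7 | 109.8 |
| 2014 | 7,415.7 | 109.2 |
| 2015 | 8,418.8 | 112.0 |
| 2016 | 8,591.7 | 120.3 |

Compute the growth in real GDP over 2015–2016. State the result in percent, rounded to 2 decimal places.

Real GDP 2015 = 8418.8/1.120 = 7516.79.
Real GDP 2016 = 8591.7/1.203 = 7141.90.
Change = 7141.90/7516.79 − 1 = -0.0499.

-4.99%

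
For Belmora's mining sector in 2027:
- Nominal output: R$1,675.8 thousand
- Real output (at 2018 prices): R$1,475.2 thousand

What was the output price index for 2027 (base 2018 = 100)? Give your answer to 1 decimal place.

113.6

output price index = (Nominal / Real) × 100 = 1675.8 / 1475.2 × 100 = 113.60.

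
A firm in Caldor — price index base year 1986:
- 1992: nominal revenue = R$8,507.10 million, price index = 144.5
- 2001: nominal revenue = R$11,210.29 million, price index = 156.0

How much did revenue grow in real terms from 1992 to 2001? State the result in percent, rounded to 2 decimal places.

Deflate each year: 1992 → 8507.10/1.445 = 5887.27; 2001 → 11210.29/1.560 = 7186.08.
So real revenue changed by 7186.08/5887.27 − 1 = 0.2206, i.e. 22.06%.

22.06%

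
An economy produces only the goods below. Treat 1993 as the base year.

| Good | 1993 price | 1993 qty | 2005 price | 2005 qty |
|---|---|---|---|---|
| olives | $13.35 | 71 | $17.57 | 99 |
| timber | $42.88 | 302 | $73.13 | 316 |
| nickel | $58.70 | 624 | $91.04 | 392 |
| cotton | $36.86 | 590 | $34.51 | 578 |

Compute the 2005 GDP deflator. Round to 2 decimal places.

Nominal GDP 2005 = 17.57·99 + 73.13·316 + 91.04·392 + 34.51·578 = 80482.97.
Real GDP 2005 (at 1993 prices) = 13.35·99 + 42.88·316 + 58.70·392 + 36.86·578 = 59187.21.
Deflator = Nominal/Real × 100 = 80482.97/59187.21 × 100 = 135.980.

135.98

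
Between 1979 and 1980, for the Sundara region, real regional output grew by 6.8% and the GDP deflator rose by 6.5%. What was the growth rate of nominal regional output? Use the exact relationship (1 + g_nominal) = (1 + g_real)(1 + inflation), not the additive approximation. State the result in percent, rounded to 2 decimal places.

(1 + g_nom) = (1 + g_real)(1 + π) = 1.0680 × 1.0650 = 1.13742.

13.74%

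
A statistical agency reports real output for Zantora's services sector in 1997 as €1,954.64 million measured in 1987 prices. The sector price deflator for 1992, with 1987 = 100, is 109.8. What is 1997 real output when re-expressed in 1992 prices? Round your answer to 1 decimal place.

€2,146.2 million

Real output in 1992 prices = Real output in 1987 prices × (P_1992/P_1987) = 1954.64 × 1.098 = 2146.19.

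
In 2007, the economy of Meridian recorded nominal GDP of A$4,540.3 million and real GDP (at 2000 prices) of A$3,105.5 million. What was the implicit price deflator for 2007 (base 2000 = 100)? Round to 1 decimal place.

146.2

implicit price deflator = (Nominal / Real) × 100 = 4540.3 / 3105.5 × 100 = 146.20.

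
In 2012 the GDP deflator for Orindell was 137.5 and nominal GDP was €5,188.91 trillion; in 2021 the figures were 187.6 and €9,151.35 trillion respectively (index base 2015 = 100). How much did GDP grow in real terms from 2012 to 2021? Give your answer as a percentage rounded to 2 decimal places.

Real GDP 2012 = 5188.91 / 1.375 = 3773.75.
Real GDP 2021 = 9151.35 / 1.876 = 4878.12.
Real growth = 4878.12 / 3773.75 − 1 = 0.2926.

29.26%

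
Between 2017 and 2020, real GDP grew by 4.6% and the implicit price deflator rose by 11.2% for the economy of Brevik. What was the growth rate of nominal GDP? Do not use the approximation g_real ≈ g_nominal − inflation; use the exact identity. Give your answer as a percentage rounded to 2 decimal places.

16.32%

(1 + g_nom) = (1 + g_real)(1 + π) = 1.0460 × 1.1120 = 1.16315.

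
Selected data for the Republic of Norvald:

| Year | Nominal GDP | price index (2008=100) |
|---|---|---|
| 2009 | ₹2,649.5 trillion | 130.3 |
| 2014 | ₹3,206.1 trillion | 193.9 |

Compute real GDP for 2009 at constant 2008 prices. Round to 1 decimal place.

Real GDP = Nominal / (price index/100) = 2649.5 / 1.303 = 2033.38.

₹2,033.4 trillion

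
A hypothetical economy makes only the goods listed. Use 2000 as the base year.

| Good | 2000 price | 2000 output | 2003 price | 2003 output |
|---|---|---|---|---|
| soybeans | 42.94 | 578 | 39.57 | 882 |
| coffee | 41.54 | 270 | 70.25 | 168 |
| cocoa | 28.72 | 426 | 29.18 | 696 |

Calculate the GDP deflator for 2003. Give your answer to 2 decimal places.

Nominal GDP 2003 = 39.57·882 + 70.25·168 + 29.18·696 = 67012.02.
Real GDP 2003 (at 2000 prices) = 42.94·882 + 41.54·168 + 28.72·696 = 64840.92.
Deflator = Nominal/Real × 100 = 67012.02/64840.92 × 100 = 103.348.

103.35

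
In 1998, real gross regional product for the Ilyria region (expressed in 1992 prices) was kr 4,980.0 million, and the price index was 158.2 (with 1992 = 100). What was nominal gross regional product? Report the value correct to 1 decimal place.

Nominal gross regional product = Real × (price index/100) = 4980.0 × 1.582 = 7878.36.

kr 7,878.4 million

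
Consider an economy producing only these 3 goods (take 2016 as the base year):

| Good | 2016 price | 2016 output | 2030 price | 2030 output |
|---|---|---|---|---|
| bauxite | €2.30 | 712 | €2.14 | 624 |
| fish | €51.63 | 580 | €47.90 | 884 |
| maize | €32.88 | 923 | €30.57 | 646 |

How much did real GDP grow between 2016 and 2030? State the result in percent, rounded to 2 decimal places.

10.31%

Real GDP 2016 = Nominal GDP 2016 = 2.30·712 + 51.63·580 + 32.88·923 = 61931.24.
Real GDP 2030 (at 2016 prices) = 2.30·624 + 51.63·884 + 32.88·646 = 68316.60.
Real growth = 68316.60/61931.24 − 1 = 0.1031.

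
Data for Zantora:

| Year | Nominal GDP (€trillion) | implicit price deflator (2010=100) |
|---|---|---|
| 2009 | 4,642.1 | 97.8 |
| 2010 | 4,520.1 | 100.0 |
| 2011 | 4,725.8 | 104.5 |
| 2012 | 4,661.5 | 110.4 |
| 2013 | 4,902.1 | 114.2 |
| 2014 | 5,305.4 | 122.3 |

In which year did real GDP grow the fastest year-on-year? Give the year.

2010: real = 4520.1/1.000 = 4520.10; growth vs 2009 (4746.52) = -4.77%.
2011: real = 4725.8/1.045 = 4522.30; growth vs 2010 (4520.10) = 0.05%.
2012: real = 4661.5/1.104 = 4222.37; growth vs 2011 (4522.30) = -6.63%.
2013: real = 4902.1/1.142 = 4292.56; growth vs 2012 (4222.37) = 1.66%.
2014: real = 5305.4/1.223 = 4338.02; growth vs 2013 (4292.56) = 1.06%.

2013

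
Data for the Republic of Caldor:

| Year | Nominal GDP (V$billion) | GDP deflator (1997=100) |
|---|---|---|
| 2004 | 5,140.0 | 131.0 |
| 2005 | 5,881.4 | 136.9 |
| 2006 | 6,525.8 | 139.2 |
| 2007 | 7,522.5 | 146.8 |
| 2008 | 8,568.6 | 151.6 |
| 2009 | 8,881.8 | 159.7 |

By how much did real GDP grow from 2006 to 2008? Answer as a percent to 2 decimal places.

20.56%

Real GDP 2006 = 6525.8/1.392 = 4688.07.
Real GDP 2008 = 8568.6/1.516 = 5652.11.
Change = 5652.11/4688.07 − 1 = 0.2056.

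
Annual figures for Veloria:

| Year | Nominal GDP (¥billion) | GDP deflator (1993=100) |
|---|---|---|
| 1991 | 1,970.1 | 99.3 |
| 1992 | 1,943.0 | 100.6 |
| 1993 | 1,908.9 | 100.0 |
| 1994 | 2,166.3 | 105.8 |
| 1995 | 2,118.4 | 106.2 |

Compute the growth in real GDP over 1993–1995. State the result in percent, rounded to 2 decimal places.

4.50%

Real GDP 1993 = 1908.9/1.000 = 1908.90.
Real GDP 1995 = 2118.4/1.062 = 1994.73.
Change = 1994.73/1908.90 − 1 = 0.0450.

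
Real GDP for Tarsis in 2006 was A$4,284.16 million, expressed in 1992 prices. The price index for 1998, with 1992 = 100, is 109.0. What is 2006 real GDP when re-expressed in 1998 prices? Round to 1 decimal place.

A$4,669.7 million

Real GDP in 1998 prices = Real GDP in 1992 prices × (P_1998/P_1992) = 4284.16 × 1.090 = 4669.73.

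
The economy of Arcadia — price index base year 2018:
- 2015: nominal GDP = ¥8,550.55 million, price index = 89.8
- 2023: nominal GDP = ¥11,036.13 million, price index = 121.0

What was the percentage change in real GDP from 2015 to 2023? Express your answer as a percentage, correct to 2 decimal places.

Deflate each year: 2015 → 8550.55/0.898 = 9521.77; 2023 → 11036.13/1.210 = 9120.77.
So real GDP changed by 9120.77/9521.77 − 1 = -0.0421, i.e. -4.21%.

-4.21%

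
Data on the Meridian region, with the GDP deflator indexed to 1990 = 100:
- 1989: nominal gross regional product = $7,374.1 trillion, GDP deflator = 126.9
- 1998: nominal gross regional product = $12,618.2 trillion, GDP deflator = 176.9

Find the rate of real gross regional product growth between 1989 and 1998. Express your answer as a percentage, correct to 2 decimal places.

Real gross regional product 1989 = 7374.1 / 1.269 = 5810.95.
Real gross regional product 1998 = 12618.2 / 1.769 = 7132.96.
Real growth = 7132.96 / 5810.95 − 1 = 0.2275.

22.75%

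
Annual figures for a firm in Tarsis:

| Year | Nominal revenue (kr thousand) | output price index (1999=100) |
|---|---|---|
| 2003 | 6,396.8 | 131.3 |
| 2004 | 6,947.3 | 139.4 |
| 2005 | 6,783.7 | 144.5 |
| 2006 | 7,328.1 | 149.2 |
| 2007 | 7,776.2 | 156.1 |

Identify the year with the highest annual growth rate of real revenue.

2006

2004: real = 6947.3/1.394 = 4983.72; growth vs 2003 (4871.90) = 2.30%.
2005: real = 6783.7/1.445 = 4694.60; growth vs 2004 (4983.72) = -5.80%.
2006: real = 7328.1/1.492 = 4911.60; growth vs 2005 (4694.60) = 4.62%.
2007: real = 7776.2/1.561 = 4981.55; growth vs 2006 (4911.60) = 1.42%.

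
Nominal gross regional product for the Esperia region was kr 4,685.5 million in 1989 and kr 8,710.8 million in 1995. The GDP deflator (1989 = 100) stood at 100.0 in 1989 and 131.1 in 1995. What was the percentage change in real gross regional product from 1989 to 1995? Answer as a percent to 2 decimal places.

Real gross regional product 1989 = 4685.5 / 1.000 = 4685.50.
Real gross regional product 1995 = 8710.8 / 1.311 = 6644.39.
Real growth = 6644.39 / 4685.50 − 1 = 0.4181.

41.81%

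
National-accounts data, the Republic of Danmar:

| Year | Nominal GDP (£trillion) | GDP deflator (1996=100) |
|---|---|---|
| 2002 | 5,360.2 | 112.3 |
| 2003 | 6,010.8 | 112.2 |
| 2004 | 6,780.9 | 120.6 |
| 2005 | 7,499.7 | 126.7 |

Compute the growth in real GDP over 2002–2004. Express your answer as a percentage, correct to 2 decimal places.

Real GDP 2002 = 5360.2/1.123 = 4773.11.
Real GDP 2004 = 6780.9/1.206 = 5622.64.
Change = 5622.64/4773.11 − 1 = 0.1780.

17.80%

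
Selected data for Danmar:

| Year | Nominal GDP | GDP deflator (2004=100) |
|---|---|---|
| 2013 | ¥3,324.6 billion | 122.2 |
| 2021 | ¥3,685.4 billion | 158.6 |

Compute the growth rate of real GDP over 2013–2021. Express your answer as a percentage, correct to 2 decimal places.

Deflate each year: 2013 → 3324.6/1.222 = 2720.62; 2021 → 3685.4/1.586 = 2323.71.
So real GDP changed by 2323.71/2720.62 − 1 = -0.1459, i.e. -14.59%.

-14.59%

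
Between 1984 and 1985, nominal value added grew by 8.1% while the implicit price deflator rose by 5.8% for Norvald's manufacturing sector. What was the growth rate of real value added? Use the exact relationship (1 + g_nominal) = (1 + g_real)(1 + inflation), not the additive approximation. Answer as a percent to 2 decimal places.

(1 + g_nom) = (1 + g_real)(1 + π), so g_real = 1.0810 / 1.0580 − 1 = 0.02174.

2.17%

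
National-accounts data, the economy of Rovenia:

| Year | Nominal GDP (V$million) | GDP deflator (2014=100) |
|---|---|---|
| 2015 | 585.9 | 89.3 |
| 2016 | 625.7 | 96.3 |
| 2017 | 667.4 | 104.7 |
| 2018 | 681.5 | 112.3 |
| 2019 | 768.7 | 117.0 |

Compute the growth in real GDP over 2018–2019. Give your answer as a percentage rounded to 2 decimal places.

8.26%

Real GDP 2018 = 681.5/1.123 = 606.86.
Real GDP 2019 = 768.7/1.170 = 657.01.
Change = 657.01/606.86 − 1 = 0.0826.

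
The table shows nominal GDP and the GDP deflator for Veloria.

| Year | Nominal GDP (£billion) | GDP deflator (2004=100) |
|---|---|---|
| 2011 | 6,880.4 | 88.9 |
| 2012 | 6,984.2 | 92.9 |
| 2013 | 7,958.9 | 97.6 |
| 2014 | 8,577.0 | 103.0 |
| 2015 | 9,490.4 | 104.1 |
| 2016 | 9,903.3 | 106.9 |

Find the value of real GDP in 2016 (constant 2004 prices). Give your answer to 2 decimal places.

£9,264.08 billion

Real GDP 2016 = 9903.3 / 1.069 = 9264.08.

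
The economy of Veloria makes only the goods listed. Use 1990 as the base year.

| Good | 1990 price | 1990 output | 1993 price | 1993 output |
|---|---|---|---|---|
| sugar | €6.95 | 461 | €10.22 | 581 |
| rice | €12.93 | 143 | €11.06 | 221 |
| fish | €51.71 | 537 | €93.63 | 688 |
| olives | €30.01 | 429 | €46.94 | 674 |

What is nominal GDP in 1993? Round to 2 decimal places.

€104437.08

Nominal GDP 1993 = Σ (p_1993 × q_1993) = 10.22·581 + 11.06·221 + 93.63·688 + 46.94·674 = 104437.08.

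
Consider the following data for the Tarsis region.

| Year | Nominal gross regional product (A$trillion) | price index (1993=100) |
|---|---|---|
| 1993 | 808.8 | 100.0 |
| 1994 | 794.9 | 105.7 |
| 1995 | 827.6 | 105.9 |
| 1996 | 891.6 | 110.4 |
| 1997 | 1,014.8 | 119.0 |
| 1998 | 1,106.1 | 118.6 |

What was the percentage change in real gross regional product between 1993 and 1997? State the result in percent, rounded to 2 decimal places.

Real gross regional product 1993 = 808.8/1.000 = 808.80.
Real gross regional product 1997 = 1014.8/1.190 = 852.77.
Change = 852.77/808.80 − 1 = 0.0544.

5.44%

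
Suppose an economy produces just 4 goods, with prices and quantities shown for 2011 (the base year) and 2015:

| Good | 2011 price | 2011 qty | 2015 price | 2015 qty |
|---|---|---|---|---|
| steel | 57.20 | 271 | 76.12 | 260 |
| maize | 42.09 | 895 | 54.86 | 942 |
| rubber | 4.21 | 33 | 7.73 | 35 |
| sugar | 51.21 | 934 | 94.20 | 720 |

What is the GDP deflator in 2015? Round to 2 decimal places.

Nominal GDP 2015 = 76.12·260 + 54.86·942 + 7.73·35 + 94.20·720 = 139563.87.
Real GDP 2015 (at 2011 prices) = 57.20·260 + 42.09·942 + 4.21·35 + 51.21·720 = 91539.33.
Deflator = Nominal/Real × 100 = 139563.87/91539.33 × 100 = 152.463.

152.46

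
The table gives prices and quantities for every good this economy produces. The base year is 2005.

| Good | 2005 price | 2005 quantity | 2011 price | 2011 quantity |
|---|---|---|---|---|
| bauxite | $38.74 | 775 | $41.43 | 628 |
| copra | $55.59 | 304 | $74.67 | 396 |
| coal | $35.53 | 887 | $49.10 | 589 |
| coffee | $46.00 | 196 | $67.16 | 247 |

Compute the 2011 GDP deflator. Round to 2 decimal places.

128.57

Nominal GDP 2011 = 41.43·628 + 74.67·396 + 49.10·589 + 67.16·247 = 101095.78.
Real GDP 2011 (at 2005 prices) = 38.74·628 + 55.59·396 + 35.53·589 + 46.00·247 = 78631.53.
Deflator = Nominal/Real × 100 = 101095.78/78631.53 × 100 = 128.569.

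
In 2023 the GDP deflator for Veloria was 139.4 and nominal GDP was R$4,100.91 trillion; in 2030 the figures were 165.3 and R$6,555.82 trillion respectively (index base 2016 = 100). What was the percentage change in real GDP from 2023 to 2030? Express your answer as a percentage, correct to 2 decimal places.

34.81%

Deflate each year: 2023 → 4100.91/1.394 = 2941.83; 2030 → 6555.82/1.653 = 3966.01.
So real GDP changed by 3966.01/2941.83 − 1 = 0.3481, i.e. 34.81%.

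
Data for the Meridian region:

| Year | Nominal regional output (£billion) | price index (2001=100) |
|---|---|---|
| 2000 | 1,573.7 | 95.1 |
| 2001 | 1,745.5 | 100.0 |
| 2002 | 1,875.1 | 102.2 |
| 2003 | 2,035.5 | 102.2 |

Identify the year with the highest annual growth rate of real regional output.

2001: real = 1745.5/1.000 = 1745.50; growth vs 2000 (1654.78) = 5.48%.
2002: real = 1875.1/1.022 = 1834.74; growth vs 2001 (1745.50) = 5.11%.
2003: real = 2035.5/1.022 = 1991.68; growth vs 2002 (1834.74) = 8.55%.

2003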